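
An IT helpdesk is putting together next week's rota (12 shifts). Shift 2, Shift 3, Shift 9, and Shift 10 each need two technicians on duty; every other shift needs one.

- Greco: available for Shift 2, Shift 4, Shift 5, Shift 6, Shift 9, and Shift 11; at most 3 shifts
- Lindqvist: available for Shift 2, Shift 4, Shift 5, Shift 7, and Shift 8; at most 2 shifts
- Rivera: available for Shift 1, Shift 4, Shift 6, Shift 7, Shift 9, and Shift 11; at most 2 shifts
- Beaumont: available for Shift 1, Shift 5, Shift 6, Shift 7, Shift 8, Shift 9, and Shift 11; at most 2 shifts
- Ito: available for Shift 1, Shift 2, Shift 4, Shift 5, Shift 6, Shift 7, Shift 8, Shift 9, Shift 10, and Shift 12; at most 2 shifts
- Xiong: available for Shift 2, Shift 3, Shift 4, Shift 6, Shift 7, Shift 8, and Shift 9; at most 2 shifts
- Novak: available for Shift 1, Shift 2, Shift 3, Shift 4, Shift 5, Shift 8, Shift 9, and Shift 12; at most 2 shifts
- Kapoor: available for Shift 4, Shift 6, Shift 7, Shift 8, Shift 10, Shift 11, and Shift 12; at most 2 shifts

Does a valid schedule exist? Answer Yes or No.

Shift 3 can only be covered by Xiong and Novak, so that assignment is forced.
Shift 10 can only be covered by Ito and Kapoor, so that assignment is forced.
One valid schedule: Shift 1→Rivera, Shift 2→Xiong+Novak, Shift 3→Xiong+Novak, Shift 4→Kapoor, Shift 5→Greco, Shift 6→Greco, Shift 7→Lindqvist, Shift 8→Lindqvist, Shift 9→Rivera+Beaumont, Shift 10→Ito+Kapoor, Shift 11→Greco, Shift 12→Ito.
Loads: Greco 3/3, Lindqvist 2/2, Rivera 2/2, Beaumont 1/2, Ito 2/2, Xiong 2/2, Novak 2/2, Kapoor 2/2 — all within limits.

Yes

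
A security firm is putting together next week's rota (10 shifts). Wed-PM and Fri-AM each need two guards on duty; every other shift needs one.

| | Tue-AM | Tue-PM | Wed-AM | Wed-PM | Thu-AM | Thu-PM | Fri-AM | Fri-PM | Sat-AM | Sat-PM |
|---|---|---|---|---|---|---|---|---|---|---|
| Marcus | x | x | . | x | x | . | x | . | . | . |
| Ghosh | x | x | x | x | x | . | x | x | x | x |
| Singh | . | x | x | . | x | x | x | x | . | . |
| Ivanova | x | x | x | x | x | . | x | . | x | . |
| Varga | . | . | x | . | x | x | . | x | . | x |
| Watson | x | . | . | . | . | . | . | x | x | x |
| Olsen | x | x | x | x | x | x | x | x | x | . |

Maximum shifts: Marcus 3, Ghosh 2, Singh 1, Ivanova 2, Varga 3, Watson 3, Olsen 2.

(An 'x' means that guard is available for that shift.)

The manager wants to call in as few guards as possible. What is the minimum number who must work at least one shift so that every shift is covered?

12 slots to fill and no one can take more than 3, so at least ⌈12/3⌉ = 4 guards are needed.
Any 4 guards together have capacity at most 3+3+3+2 = 11 < 12 slots, so 4 can never suffice.
Marcus, Ghosh, Singh, Varga, and Watson alone can cover everything: Tue-AM→Watson, Tue-PM→Marcus, Wed-AM→Varga, Wed-PM→Marcus+Ghosh, Thu-AM→Varga, Thu-PM→Singh, Fri-AM→Marcus+Ghosh, Fri-PM→Watson, Sat-AM→Watson, Sat-PM→Varga.

5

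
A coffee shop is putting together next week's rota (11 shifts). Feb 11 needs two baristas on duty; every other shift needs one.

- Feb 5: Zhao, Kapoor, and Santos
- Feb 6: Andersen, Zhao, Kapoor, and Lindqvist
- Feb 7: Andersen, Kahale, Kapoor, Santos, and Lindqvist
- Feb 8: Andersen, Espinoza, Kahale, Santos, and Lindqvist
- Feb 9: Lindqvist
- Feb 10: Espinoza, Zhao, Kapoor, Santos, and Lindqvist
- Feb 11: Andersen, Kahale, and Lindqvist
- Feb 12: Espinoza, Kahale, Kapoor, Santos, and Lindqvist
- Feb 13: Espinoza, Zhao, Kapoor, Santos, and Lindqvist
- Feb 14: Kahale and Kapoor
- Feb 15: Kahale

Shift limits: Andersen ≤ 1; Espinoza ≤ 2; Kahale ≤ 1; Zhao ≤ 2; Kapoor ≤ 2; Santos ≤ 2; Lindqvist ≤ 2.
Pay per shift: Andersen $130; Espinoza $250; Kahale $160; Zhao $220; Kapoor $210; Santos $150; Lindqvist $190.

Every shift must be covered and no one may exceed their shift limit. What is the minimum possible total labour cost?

$2330

Feb 9 can only be covered by Lindqvist, so that assignment is forced.
Feb 15 can only be covered by Kahale, so that assignment is forced.
Picking the cheapest available barista for each shift independently would cost $1790, but that ignores the shift limits.
An optimal schedule: Feb 5→Zhao, Feb 6→Zhao, Feb 7→Kapoor, Feb 8→Espinoza, Feb 9→Lindqvist, Feb 10→Espinoza, Feb 11→Andersen+Lindqvist, Feb 12→Santos, Feb 13→Santos, Feb 14→Kapoor, Feb 15→Kahale.
Total: 220 + 220 + 210 + 250 + 190 + 250 + 130 + 190 + 150 + 150 + 210 + 160 = $2330.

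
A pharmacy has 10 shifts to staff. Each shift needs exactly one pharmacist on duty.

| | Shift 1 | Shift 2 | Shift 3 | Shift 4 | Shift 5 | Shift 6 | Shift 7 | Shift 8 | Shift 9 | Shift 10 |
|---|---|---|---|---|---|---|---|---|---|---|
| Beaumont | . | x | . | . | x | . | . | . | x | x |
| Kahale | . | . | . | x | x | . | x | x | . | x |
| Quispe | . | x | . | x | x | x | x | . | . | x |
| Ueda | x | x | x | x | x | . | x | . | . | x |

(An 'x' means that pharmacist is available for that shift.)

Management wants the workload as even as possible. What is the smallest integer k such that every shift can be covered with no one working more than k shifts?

3

With 4 pharmacists and 10 worker-slots to fill, someone must work at least ⌈10/4⌉ = 3 shifts, so k ≥ 3.
k = 3 works: Shift 1→Ueda, Shift 2→Beaumont, Shift 3→Ueda, Shift 4→Kahale, Shift 5→Beaumont, Shift 6→Quispe, Shift 7→Kahale, Shift 8→Kahale, Shift 9→Beaumont, Shift 10→Quispe.
Loads: Beaumont 3, Kahale 3, Quispe 2, Ueda 2 — all ≤ 3.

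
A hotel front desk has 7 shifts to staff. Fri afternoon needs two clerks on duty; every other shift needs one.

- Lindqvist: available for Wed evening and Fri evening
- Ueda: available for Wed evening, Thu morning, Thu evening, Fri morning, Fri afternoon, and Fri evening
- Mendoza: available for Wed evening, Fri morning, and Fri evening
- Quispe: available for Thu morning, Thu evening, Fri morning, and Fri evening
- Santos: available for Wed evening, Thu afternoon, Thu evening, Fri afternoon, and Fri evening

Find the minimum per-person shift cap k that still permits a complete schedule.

With 5 clerks and 8 worker-slots to fill, someone must work at least ⌈8/5⌉ = 2 shifts, so k ≥ 2.
k = 2 works: Wed evening→Lindqvist, Thu morning→Ueda, Thu afternoon→Santos, Thu evening→Quispe, Fri morning→Mendoza, Fri afternoon→Ueda+Santos, Fri evening→Lindqvist.
Loads: Lindqvist 2, Ueda 2, Mendoza 1, Quispe 1, Santos 2 — all ≤ 2.

2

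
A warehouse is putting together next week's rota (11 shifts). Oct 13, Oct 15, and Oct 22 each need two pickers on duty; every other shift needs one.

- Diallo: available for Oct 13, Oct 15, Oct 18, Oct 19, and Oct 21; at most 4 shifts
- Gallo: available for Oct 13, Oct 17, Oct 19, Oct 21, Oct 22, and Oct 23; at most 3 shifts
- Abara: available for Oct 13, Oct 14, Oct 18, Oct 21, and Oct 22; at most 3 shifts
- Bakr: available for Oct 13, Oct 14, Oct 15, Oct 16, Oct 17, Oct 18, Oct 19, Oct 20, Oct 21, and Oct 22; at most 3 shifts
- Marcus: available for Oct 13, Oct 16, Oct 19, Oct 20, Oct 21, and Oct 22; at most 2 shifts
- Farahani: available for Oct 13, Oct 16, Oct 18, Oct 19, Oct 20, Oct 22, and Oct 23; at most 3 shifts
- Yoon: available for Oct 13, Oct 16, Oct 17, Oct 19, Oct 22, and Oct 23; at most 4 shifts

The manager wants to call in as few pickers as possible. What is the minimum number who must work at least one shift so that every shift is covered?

4

14 slots to fill and no one can take more than 4, so at least ⌈14/4⌉ = 4 pickers are needed.
Diallo, Gallo, Bakr, and Yoon alone can cover everything: Oct 13→Diallo+Yoon, Oct 14→Bakr, Oct 15→Diallo+Bakr, Oct 16→Yoon, Oct 17→Gallo, Oct 18→Diallo, Oct 19→Yoon, Oct 20→Bakr, Oct 21→Diallo, Oct 22→Gallo+Yoon, Oct 23→Gallo.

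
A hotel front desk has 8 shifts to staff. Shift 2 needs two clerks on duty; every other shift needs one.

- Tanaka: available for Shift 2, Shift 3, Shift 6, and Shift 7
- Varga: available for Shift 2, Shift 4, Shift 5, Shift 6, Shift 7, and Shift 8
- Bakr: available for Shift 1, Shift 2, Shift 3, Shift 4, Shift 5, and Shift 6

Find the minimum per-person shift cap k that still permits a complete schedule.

3

With 3 clerks and 9 worker-slots to fill, someone must work at least ⌈9/3⌉ = 3 shifts, so k ≥ 3.
k = 3 works: Shift 1→Bakr, Shift 2→Tanaka+Bakr, Shift 3→Tanaka, Shift 4→Varga, Shift 5→Varga, Shift 6→Bakr, Shift 7→Tanaka, Shift 8→Varga.
Loads: Tanaka 3, Varga 3, Bakr 3 — all ≤ 3.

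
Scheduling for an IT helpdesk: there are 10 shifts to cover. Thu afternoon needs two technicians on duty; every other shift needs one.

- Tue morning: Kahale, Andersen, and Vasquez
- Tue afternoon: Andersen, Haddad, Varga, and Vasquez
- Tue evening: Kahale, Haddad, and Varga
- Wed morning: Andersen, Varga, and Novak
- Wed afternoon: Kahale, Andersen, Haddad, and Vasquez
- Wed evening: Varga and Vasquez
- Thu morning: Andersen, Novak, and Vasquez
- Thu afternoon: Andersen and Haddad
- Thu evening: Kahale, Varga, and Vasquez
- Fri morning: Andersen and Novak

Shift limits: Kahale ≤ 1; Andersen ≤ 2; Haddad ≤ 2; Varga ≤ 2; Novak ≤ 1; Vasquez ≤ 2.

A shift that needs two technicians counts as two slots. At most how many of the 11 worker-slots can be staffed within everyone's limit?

Total capacity across all technicians is 1+2+2+2+1+2 = 10, and 11 slots are needed, so at most 10 can be filled.
An assignment achieving 10: Tue morning→Kahale, Tue afternoon→Vasquez, Tue evening→Haddad, Wed morning→Varga, Wed evening→Varga, Thu morning→Novak, Thu afternoon→Andersen+Haddad, Thu evening→Vasquez, Fri morning→Andersen.
Loads: Kahale 1/1, Andersen 2/2, Haddad 2/2, Varga 2/2, Novak 1/1, Vasquez 2/2.

10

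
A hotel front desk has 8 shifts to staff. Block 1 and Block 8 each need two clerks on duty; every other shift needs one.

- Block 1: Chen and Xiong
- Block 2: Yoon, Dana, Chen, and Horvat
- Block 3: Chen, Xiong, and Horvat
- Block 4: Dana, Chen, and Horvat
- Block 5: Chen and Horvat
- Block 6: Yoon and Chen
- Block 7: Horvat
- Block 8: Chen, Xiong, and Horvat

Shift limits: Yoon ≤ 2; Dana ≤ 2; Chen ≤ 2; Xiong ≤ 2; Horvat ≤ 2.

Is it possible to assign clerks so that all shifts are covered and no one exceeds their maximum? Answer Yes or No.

No

Total capacity is 10 and 10 slots are needed, so capacity alone doesn't rule it out.
Shifts {Block 1, Block 3, Block 5, Block 7, Block 8} need 7 worker-slots in total, but the clerks available for any of those shifts (Chen, Xiong, and Horvat) can supply at most 6 among them. So no valid schedule exists.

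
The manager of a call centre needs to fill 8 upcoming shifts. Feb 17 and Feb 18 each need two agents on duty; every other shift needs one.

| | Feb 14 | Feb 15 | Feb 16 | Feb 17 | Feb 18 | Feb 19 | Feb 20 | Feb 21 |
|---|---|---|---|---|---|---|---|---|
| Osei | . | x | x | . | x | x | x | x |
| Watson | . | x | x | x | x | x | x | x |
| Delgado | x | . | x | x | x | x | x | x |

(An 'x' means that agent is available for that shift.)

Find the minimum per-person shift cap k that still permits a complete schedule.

With 3 agents and 10 worker-slots to fill, someone must work at least ⌈10/3⌉ = 4 shifts, so k ≥ 4.
k = 4 works: Feb 14→Delgado, Feb 15→Osei, Feb 16→Osei, Feb 17→Watson+Delgado, Feb 18→Osei+Watson, Feb 19→Osei, Feb 20→Watson, Feb 21→Watson.
Loads: Osei 4, Watson 4, Delgado 2 — all ≤ 4.

4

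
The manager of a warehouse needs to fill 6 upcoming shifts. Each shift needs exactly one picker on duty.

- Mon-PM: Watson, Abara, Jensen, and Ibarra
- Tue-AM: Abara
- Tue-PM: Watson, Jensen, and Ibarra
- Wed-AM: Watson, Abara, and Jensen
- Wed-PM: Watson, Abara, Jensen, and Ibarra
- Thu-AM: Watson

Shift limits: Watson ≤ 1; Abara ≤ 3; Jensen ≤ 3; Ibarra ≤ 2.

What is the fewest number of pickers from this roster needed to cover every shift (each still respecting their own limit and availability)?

3

6 slots to fill and no one can take more than 3, so at least ⌈6/3⌉ = 2 pickers are needed.
Shifts {Tue-AM, Tue-PM, Thu-AM} need 3 slots, but among the pickers available for them (Watson, Abara, Jensen, and Ibarra) any 2 together supply at most 2. So 2 pickers are not enough.
Watson, Abara, and Jensen alone can cover everything: Mon-PM→Abara, Tue-AM→Abara, Tue-PM→Jensen, Wed-AM→Abara, Wed-PM→Jensen, Thu-AM→Watson.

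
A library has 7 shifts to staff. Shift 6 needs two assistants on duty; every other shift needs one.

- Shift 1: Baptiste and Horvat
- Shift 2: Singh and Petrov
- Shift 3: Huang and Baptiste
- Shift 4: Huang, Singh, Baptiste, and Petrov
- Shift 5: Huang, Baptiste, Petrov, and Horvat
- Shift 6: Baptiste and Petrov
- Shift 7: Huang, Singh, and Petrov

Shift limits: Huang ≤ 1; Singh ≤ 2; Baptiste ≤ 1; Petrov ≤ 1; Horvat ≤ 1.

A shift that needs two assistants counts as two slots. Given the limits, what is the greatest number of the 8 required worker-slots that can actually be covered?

Total capacity across all assistants is 1+2+1+1+1 = 6, and 8 slots are needed, so at most 6 can be filled.
An assignment achieving 6: Shift 1→Baptiste, Shift 2→Singh, Shift 3→Huang, Shift 5→Horvat, Shift 6→Petrov, Shift 7→Singh.
Loads: Huang 1/1, Singh 2/2, Baptiste 1/1, Petrov 1/1, Horvat 1/1.

6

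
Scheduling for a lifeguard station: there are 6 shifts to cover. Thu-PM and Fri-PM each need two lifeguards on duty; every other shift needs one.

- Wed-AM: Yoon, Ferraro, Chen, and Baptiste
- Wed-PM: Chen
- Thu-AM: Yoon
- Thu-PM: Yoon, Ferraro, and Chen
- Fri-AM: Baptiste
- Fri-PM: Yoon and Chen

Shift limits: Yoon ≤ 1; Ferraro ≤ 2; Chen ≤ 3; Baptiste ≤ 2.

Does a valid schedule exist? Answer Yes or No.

Total capacity is 8 and 8 slots are needed, so capacity alone doesn't rule it out.
Shifts {Thu-AM, Fri-PM} need 3 worker-slots in total, but the lifeguards available for any of those shifts (Yoon and Chen) can supply at most 2 among them. So no valid schedule exists.

No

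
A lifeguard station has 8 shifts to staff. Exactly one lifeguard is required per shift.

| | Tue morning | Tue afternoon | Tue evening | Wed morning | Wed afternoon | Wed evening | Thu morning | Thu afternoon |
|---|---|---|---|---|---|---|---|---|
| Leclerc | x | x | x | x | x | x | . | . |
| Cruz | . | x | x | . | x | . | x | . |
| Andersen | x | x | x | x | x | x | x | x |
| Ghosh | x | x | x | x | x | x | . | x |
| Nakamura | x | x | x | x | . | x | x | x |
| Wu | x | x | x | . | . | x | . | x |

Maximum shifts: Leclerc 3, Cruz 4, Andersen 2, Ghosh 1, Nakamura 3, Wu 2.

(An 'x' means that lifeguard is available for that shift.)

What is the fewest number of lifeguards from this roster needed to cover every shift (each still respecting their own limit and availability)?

8 slots to fill and no one can take more than 4, so at least ⌈8/4⌉ = 2 lifeguards are needed.
Any 2 lifeguards together have capacity at most 4+3 = 7 < 8 slots, so 2 can never suffice.
Leclerc, Cruz, and Andersen alone can cover everything: Tue morning→Leclerc, Tue afternoon→Cruz, Tue evening→Cruz, Wed morning→Leclerc, Wed afternoon→Cruz, Wed evening→Leclerc, Thu morning→Cruz, Thu afternoon→Andersen.

3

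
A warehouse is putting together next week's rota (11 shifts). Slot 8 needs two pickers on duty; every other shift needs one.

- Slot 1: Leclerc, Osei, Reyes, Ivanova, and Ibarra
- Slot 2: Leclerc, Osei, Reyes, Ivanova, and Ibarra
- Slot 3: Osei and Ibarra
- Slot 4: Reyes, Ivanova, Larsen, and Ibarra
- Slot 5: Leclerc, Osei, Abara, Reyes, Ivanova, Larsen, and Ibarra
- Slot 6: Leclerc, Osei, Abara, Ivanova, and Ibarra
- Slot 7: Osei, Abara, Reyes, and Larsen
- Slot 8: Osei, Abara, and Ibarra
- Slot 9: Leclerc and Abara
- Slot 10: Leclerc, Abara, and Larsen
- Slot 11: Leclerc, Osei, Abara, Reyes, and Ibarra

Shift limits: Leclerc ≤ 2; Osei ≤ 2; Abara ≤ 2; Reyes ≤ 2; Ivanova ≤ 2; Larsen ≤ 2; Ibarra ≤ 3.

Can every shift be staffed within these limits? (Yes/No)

Yes

One valid schedule: Slot 1→Reyes, Slot 2→Ivanova, Slot 3→Osei, Slot 4→Reyes, Slot 5→Larsen, Slot 6→Ivanova, Slot 7→Abara, Slot 8→Osei+Abara, Slot 9→Leclerc, Slot 10→Leclerc, Slot 11→Ibarra.
Loads: Leclerc 2/2, Osei 2/2, Abara 2/2, Reyes 2/2, Ivanova 2/2, Larsen 1/2, Ibarra 1/3 — all within limits.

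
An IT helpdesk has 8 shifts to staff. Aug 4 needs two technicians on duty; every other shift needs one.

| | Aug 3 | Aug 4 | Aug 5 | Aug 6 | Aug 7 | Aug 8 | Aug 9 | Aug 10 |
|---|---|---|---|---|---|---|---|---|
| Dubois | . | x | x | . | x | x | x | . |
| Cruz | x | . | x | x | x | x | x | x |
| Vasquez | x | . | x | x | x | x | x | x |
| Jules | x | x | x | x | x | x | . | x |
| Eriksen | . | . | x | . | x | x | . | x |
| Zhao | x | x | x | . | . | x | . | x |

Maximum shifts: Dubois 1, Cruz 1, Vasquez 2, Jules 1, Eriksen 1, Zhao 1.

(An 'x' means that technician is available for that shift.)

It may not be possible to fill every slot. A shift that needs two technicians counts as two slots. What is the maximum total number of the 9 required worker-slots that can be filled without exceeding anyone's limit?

7

Total capacity across all technicians is 1+1+2+1+1+1 = 7, and 9 slots are needed, so at most 7 can be filled.
An assignment achieving 7: Aug 3→Vasquez, Aug 4→Dubois+Jules, Aug 6→Cruz, Aug 7→Eriksen, Aug 9→Vasquez, Aug 10→Zhao.
Loads: Dubois 1/1, Cruz 1/1, Vasquez 2/2, Jules 1/1, Eriksen 1/1, Zhao 1/1.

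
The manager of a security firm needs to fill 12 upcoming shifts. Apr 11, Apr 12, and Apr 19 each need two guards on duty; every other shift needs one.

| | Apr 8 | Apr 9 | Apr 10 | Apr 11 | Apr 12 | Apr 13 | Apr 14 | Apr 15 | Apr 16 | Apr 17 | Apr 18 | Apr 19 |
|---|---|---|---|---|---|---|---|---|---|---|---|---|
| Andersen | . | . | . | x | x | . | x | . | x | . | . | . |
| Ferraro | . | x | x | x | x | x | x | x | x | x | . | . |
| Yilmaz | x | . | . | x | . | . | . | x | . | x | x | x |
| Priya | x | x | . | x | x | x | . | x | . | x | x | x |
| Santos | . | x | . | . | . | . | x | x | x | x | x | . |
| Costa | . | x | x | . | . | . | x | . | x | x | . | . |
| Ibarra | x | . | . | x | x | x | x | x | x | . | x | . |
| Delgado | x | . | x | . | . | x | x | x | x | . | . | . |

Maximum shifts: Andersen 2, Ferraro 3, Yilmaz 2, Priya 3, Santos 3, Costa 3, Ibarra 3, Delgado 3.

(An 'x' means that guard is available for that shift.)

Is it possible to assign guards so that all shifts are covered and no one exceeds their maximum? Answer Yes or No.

Apr 19 can only be covered by Yilmaz and Priya, so that assignment is forced.
One valid schedule: Apr 8→Yilmaz, Apr 9→Ferraro, Apr 10→Ferraro, Apr 11→Andersen+Ibarra, Apr 12→Andersen+Ibarra, Apr 13→Ferraro, Apr 14→Santos, Apr 15→Santos, Apr 16→Santos, Apr 17→Priya, Apr 18→Priya, Apr 19→Yilmaz+Priya.
Loads: Andersen 2/2, Ferraro 3/3, Yilmaz 2/2, Priya 3/3, Santos 3/3, Costa 0/3, Ibarra 2/3, Delgado 0/3 — all within limits.

Yes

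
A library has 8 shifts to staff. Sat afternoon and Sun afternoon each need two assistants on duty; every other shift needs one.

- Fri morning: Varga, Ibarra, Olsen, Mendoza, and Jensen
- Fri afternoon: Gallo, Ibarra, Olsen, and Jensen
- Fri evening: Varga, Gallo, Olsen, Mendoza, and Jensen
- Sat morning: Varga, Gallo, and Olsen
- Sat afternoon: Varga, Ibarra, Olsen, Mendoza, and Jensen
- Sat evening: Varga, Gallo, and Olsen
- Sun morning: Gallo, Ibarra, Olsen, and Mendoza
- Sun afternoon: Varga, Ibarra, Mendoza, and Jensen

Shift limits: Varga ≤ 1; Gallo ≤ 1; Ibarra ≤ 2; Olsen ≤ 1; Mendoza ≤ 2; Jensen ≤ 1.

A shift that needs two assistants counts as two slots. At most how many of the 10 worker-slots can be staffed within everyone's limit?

Total capacity across all assistants is 1+1+2+1+2+1 = 8, and 10 slots are needed, so at most 8 can be filled.
An assignment achieving 8: Fri morning→Olsen, Fri afternoon→Ibarra, Fri evening→Mendoza, Sat morning→Varga, Sat evening→Gallo, Sun morning→Ibarra, Sun afternoon→Mendoza+Jensen.
Loads: Varga 1/1, Gallo 1/1, Ibarra 2/2, Olsen 1/1, Mendoza 2/2, Jensen 1/1.

8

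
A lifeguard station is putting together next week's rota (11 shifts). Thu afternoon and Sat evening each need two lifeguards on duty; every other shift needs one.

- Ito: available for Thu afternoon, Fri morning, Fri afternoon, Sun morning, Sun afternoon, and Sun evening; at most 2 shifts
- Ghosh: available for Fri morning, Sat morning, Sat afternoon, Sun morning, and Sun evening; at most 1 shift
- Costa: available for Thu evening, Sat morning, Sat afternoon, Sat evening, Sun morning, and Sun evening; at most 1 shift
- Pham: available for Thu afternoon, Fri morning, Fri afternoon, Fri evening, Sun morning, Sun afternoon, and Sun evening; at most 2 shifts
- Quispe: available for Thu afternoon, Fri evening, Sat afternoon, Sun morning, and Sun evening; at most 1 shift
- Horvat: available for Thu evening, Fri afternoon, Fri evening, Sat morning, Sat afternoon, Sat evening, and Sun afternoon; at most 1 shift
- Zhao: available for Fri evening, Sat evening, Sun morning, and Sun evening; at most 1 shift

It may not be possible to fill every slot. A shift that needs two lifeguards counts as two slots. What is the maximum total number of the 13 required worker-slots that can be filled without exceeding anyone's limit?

9

Total capacity across all lifeguards is 2+1+1+2+1+1+1 = 9, and 13 slots are needed, so at most 9 can be filled.
An assignment achieving 9: Thu afternoon→Ito+Pham, Thu evening→Costa, Fri morning→Ito, Fri afternoon→Pham, Fri evening→Quispe, Sat morning→Ghosh, Sat evening→Horvat+Zhao.
Loads: Ito 2/2, Ghosh 1/1, Costa 1/1, Pham 2/2, Quispe 1/1, Horvat 1/1, Zhao 1/1.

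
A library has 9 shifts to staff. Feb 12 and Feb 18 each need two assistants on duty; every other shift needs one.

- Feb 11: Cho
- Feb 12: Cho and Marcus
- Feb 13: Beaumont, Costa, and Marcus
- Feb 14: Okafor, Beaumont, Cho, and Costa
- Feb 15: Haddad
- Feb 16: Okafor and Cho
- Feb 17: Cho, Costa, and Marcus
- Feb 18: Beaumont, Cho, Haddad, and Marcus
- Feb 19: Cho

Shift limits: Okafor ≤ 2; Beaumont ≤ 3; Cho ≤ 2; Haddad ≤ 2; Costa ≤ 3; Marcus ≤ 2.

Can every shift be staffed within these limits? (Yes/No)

No

Total capacity is 14 and 11 slots are needed, so capacity alone doesn't rule it out.
Shifts {Feb 11, Feb 12, Feb 19} need 4 worker-slots in total, but the assistants available for any of those shifts (Cho and Marcus) can supply at most 3 among them. So no valid schedule exists.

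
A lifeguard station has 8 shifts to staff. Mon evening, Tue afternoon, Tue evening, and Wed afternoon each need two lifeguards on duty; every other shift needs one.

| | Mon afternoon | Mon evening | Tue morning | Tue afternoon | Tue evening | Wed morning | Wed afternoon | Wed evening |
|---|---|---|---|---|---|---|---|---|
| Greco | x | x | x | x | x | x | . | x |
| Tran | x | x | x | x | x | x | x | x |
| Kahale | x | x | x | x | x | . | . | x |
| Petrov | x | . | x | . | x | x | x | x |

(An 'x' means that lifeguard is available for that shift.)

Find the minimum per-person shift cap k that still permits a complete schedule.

With 4 lifeguards and 12 worker-slots to fill, someone must work at least ⌈12/4⌉ = 3 shifts, so k ≥ 3.
k = 3 works: Mon afternoon→Kahale, Mon evening→Greco+Tran, Tue morning→Kahale, Tue afternoon→Greco+Tran, Tue evening→Kahale+Petrov, Wed morning→Greco, Wed afternoon→Tran+Petrov, Wed evening→Petrov.
Loads: Greco 3, Tran 3, Kahale 3, Petrov 3 — all ≤ 3.

3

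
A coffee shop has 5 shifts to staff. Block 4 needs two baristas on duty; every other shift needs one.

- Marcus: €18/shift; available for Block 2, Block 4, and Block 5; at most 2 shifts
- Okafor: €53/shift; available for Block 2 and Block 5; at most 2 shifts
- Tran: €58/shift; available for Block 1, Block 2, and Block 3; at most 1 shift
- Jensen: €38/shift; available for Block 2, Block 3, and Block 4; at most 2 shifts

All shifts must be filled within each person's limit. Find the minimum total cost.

Block 1 can only be covered by Tran, so that assignment is forced.
Block 4 can only be covered by Marcus and Jensen, so that assignment is forced.
Picking the cheapest available barista for each shift independently would cost €188, but that ignores the shift limits.
An optimal schedule: Block 1→Tran, Block 2→Okafor, Block 3→Jensen, Block 4→Marcus+Jensen, Block 5→Marcus.
Total: 58 + 53 + 38 + 18 + 38 + 18 = €223.

€223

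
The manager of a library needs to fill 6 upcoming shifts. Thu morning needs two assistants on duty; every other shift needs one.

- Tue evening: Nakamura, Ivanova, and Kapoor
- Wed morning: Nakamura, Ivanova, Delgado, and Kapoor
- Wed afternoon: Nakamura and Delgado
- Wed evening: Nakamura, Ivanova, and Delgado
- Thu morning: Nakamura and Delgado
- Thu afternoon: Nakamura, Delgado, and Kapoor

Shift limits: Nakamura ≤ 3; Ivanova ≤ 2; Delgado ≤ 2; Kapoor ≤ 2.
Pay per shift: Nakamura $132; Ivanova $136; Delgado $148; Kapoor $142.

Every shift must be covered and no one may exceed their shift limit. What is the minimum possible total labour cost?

$958

Thu morning can only be covered by Nakamura and Delgado, so that assignment is forced.
Picking the cheapest available assistant for each shift independently would cost $940, but that ignores the shift limits.
An optimal schedule: Tue evening→Nakamura, Wed morning→Ivanova, Wed afternoon→Nakamura, Wed evening→Ivanova, Thu morning→Nakamura+Delgado, Thu afternoon→Kapoor.
Total: 132 + 136 + 132 + 136 + 132 + 148 + 142 = $958.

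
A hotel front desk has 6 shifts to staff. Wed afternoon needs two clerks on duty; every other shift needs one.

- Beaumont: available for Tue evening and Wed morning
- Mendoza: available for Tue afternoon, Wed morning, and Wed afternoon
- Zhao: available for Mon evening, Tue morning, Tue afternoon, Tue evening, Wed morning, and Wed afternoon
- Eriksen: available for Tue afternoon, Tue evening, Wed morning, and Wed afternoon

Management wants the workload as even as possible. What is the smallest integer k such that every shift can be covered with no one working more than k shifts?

With 4 clerks and 7 worker-slots to fill, someone must work at least ⌈7/4⌉ = 2 shifts, so k ≥ 2.
k = 2 works: Mon evening→Zhao, Tue morning→Zhao, Tue afternoon→Mendoza, Tue evening→Beaumont, Wed morning→Beaumont, Wed afternoon→Mendoza+Eriksen.
Loads: Beaumont 2, Mendoza 2, Zhao 2, Eriksen 1 — all ≤ 2.

2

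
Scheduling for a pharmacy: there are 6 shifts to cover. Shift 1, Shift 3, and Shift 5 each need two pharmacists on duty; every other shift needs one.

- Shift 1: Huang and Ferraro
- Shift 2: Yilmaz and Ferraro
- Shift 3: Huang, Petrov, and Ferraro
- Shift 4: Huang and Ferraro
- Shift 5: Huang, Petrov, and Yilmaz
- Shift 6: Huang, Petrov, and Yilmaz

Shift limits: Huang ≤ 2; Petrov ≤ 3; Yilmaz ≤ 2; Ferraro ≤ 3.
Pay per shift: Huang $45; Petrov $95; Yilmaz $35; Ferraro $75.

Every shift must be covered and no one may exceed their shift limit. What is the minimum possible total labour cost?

$575

Shift 1 can only be covered by Huang and Ferraro, so that assignment is forced.
Picking the cheapest available pharmacist for each shift independently would cost $435, but that ignores the shift limits.
An optimal schedule: Shift 1→Huang+Ferraro, Shift 2→Yilmaz, Shift 3→Huang+Ferraro, Shift 4→Ferraro, Shift 5→Yilmaz+Petrov, Shift 6→Petrov.
Total: 45 + 75 + 35 + 45 + 75 + 75 + 35 + 95 + 95 = $575.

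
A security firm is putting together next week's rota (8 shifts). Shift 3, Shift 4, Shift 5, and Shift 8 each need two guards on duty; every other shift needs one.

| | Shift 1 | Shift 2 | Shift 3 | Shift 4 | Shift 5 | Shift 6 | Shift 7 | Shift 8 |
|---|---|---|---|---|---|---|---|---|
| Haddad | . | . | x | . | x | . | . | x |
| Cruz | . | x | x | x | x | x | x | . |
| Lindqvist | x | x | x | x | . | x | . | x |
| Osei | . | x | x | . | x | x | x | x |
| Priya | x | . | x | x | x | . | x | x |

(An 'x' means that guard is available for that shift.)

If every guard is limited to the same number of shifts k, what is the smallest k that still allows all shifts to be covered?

3

With 5 guards and 12 worker-slots to fill, someone must work at least ⌈12/5⌉ = 3 shifts, so k ≥ 3.
k = 3 works: Shift 1→Lindqvist, Shift 2→Cruz, Shift 3→Haddad+Osei, Shift 4→Cruz+Lindqvist, Shift 5→Haddad+Osei, Shift 6→Cruz, Shift 7→Osei, Shift 8→Haddad+Lindqvist.
Loads: Haddad 3, Cruz 3, Lindqvist 3, Osei 3, Priya 0 — all ≤ 3.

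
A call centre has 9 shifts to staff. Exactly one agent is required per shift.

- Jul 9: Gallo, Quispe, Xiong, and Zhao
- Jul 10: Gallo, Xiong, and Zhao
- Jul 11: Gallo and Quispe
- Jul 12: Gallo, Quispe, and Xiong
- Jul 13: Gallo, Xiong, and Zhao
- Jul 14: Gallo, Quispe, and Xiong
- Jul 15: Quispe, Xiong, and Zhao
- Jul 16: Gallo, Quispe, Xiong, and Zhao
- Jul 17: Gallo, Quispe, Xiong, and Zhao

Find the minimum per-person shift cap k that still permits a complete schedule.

3

With 4 agents and 9 worker-slots to fill, someone must work at least ⌈9/4⌉ = 3 shifts, so k ≥ 3.
k = 3 works: Jul 9→Quispe, Jul 10→Gallo, Jul 11→Gallo, Jul 12→Gallo, Jul 13→Xiong, Jul 14→Quispe, Jul 15→Quispe, Jul 16→Xiong, Jul 17→Xiong.
Loads: Gallo 3, Quispe 3, Xiong 3, Zhao 0 — all ≤ 3.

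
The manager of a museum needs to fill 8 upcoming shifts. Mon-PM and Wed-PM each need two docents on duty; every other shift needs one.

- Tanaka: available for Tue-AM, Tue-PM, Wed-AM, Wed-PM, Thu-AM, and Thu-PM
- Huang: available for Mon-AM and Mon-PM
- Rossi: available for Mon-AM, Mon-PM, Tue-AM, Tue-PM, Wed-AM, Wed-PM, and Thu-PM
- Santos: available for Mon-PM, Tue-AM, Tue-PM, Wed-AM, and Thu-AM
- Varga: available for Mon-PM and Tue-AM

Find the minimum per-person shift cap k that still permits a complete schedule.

2

With 5 docents and 10 worker-slots to fill, someone must work at least ⌈10/5⌉ = 2 shifts, so k ≥ 2.
k = 2 works: Mon-AM→Huang, Mon-PM→Huang+Varga, Tue-AM→Varga, Tue-PM→Santos, Wed-AM→Santos, Wed-PM→Tanaka+Rossi, Thu-AM→Tanaka, Thu-PM→Rossi.
Loads: Tanaka 2, Huang 2, Rossi 2, Santos 2, Varga 2 — all ≤ 2.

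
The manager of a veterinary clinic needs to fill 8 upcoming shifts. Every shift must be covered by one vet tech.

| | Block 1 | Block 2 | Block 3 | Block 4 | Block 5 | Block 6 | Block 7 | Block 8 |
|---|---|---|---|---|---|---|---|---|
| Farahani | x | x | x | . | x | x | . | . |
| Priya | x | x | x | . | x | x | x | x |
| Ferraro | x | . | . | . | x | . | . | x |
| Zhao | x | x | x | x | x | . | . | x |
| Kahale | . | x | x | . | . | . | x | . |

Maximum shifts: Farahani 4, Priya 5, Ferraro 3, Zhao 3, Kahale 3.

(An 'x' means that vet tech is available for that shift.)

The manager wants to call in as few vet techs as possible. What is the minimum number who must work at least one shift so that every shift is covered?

2

8 slots to fill and no one can take more than 5, so at least ⌈8/5⌉ = 2 vet techs are needed.
Priya and Zhao alone can cover everything: Block 1→Priya, Block 2→Priya, Block 3→Priya, Block 4→Zhao, Block 5→Zhao, Block 6→Priya, Block 7→Priya, Block 8→Zhao.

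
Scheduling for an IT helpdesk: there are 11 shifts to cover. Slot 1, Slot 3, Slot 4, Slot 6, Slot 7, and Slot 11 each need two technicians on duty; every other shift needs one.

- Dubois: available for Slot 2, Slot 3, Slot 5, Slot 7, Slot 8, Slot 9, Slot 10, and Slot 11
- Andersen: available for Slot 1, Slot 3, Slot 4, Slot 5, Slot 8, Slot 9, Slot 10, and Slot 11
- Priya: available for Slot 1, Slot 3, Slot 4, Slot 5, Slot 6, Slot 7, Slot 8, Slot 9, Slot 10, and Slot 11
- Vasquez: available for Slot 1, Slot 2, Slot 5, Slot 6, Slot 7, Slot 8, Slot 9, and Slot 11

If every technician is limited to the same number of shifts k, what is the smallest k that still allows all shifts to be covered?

With 4 technicians and 17 worker-slots to fill, someone must work at least ⌈17/4⌉ = 5 shifts, so k ≥ 5.
k = 5 works: Slot 1→Andersen+Priya, Slot 2→Dubois, Slot 3→Dubois+Andersen, Slot 4→Andersen+Priya, Slot 5→Dubois, Slot 6→Priya+Vasquez, Slot 7→Dubois+Priya, Slot 8→Andersen, Slot 9→Andersen, Slot 10→Dubois, Slot 11→Priya+Vasquez.
Loads: Dubois 5, Andersen 5, Priya 5, Vasquez 2 — all ≤ 5.

5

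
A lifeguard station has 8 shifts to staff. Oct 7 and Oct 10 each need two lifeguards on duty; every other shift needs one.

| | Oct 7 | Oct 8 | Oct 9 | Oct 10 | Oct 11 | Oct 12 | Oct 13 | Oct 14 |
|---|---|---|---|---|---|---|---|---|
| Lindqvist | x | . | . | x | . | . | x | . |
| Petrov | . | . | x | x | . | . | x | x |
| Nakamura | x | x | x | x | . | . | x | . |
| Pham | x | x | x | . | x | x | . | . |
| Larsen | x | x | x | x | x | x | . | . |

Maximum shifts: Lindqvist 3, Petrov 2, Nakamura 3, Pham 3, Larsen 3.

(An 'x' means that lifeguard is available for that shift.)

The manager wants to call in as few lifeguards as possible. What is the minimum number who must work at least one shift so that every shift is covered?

4

10 slots to fill and no one can take more than 3, so at least ⌈10/3⌉ = 4 lifeguards are needed.
Lindqvist, Petrov, Nakamura, and Pham alone can cover everything: Oct 7→Lindqvist+Nakamura, Oct 8→Nakamura, Oct 9→Petrov, Oct 10→Lindqvist+Nakamura, Oct 11→Pham, Oct 12→Pham, Oct 13→Lindqvist, Oct 14→Petrov.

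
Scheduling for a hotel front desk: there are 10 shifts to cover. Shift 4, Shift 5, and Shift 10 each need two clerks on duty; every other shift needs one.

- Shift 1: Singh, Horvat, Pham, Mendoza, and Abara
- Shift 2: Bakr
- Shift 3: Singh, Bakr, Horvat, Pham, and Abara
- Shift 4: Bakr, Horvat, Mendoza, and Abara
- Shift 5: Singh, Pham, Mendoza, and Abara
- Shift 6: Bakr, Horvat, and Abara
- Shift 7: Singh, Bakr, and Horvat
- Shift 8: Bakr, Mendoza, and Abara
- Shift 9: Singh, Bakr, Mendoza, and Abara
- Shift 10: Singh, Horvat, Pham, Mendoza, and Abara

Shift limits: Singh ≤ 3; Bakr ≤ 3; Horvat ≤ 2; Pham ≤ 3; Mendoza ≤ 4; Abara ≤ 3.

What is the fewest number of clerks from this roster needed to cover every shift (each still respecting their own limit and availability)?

13 slots to fill and no one can take more than 4, so at least ⌈13/4⌉ = 4 clerks are needed.
Singh, Bakr, Pham, and Mendoza alone can cover everything: Shift 1→Singh, Shift 2→Bakr, Shift 3→Pham, Shift 4→Bakr+Mendoza, Shift 5→Singh+Pham, Shift 6→Bakr, Shift 7→Singh, Shift 8→Mendoza, Shift 9→Mendoza, Shift 10→Pham+Mendoza.

4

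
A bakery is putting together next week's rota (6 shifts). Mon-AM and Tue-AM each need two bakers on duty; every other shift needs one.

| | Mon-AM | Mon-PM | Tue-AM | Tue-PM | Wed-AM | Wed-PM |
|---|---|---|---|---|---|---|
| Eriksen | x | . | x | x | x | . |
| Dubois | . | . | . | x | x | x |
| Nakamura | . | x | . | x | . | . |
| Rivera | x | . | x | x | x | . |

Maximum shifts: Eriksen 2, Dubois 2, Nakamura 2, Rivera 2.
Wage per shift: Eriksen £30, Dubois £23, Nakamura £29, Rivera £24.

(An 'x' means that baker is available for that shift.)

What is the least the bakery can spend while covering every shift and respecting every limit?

£212

Mon-AM can only be covered by Eriksen and Rivera, so that assignment is forced.
Mon-PM can only be covered by Nakamura, so that assignment is forced.
Tue-AM can only be covered by Eriksen and Rivera, so that assignment is forced.
Picking the cheapest available baker for each shift independently would cost £206, but that ignores the shift limits.
An optimal schedule: Mon-AM→Eriksen+Rivera, Mon-PM→Nakamura, Tue-AM→Eriksen+Rivera, Tue-PM→Nakamura, Wed-AM→Dubois, Wed-PM→Dubois.
Total: 30 + 24 + 29 + 30 + 24 + 29 + 23 + 23 = £212.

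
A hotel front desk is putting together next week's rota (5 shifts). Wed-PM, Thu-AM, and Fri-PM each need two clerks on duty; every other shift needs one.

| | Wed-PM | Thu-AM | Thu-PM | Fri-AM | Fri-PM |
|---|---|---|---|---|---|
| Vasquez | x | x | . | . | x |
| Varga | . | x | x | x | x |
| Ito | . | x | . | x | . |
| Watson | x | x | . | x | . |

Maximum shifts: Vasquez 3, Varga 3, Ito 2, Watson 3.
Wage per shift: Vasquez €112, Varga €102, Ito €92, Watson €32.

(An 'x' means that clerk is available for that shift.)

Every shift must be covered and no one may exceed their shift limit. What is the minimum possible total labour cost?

Wed-PM can only be covered by Vasquez and Watson, so that assignment is forced.
Thu-PM can only be covered by Varga, so that assignment is forced.
Fri-PM can only be covered by Vasquez and Varga, so that assignment is forced.
Picking the cheapest available clerk for each shift independently would cost €616, and that bound is achievable.
An optimal schedule: Wed-PM→Watson+Vasquez, Thu-AM→Watson+Ito, Thu-PM→Varga, Fri-AM→Watson, Fri-PM→Varga+Vasquez.
Total: 32 + 112 + 32 + 92 + 102 + 32 + 102 + 112 = €616.

€616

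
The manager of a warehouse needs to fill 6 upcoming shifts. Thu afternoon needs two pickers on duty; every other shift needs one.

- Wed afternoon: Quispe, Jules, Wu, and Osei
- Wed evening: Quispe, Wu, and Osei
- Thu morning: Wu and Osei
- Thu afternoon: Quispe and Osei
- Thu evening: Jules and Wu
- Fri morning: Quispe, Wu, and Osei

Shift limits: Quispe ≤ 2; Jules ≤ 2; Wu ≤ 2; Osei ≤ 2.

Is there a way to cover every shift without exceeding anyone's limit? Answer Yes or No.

Yes

Thu afternoon can only be covered by Quispe and Osei, so that assignment is forced.
One valid schedule: Wed afternoon→Jules, Wed evening→Quispe, Thu morning→Wu, Thu afternoon→Quispe+Osei, Thu evening→Jules, Fri morning→Wu.
Loads: Quispe 2/2, Jules 2/2, Wu 2/2, Osei 1/2 — all within limits.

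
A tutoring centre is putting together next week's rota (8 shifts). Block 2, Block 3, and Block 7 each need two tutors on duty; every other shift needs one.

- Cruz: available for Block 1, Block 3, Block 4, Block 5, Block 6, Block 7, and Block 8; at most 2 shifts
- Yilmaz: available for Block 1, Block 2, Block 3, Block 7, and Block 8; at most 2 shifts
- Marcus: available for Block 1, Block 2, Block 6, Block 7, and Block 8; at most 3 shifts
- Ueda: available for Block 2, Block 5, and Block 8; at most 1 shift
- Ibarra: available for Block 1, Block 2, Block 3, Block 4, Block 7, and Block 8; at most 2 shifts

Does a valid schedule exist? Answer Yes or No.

No

Total capacity is 2+2+3+1+2 = 10 but 11 worker-slots are needed — infeasible.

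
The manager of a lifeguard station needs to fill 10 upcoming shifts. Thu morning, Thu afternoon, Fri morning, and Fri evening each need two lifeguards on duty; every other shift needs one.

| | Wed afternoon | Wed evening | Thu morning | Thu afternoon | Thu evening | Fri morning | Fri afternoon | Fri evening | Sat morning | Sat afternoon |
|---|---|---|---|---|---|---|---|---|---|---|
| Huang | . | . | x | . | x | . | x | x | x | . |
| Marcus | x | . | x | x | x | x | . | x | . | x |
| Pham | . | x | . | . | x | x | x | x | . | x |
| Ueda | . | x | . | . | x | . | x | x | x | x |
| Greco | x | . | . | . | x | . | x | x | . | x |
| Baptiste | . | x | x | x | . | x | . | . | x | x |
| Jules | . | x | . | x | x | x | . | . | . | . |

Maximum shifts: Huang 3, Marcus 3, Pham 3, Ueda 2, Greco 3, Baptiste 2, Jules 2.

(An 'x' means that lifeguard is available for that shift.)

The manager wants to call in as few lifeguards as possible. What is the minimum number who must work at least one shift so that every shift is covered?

14 slots to fill and no one can take more than 3, so at least ⌈14/3⌉ = 5 lifeguards are needed.
Huang, Marcus, Pham, Greco, and Baptiste alone can cover everything: Wed afternoon→Marcus, Wed evening→Pham, Thu morning→Huang+Marcus, Thu afternoon→Marcus+Baptiste, Thu evening→Greco, Fri morning→Pham+Baptiste, Fri afternoon→Huang, Fri evening→Pham+Greco, Sat morning→Huang, Sat afternoon→Greco.

5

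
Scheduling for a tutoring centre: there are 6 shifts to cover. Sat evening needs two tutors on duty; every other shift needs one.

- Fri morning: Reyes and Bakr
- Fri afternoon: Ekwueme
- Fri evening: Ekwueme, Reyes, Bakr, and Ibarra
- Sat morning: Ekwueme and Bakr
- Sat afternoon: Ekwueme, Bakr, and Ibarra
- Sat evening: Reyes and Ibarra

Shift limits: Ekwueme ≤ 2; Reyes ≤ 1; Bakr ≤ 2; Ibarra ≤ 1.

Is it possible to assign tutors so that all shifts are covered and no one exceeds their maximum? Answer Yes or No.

No

Total capacity is 2+1+2+1 = 6 but 7 worker-slots are needed — infeasible.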